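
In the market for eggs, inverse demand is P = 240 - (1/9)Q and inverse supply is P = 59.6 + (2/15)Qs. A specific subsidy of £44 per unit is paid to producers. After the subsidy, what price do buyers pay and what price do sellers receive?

Pre-subsidy: 240 - (1/9)Q = 59.6 + (2/15)Q gives Q* = 738 and P* = 158.
With the subsidy, sellers receive Ps = Pb + 44 for each unit, where Pb is the price buyers pay.
On the curves, Pb = 240 - (1/9)Q and Ps = 59.6 + (2/15)Q; the wedge Ps − Pb = 44 gives 59.6 + (2/15)Q − (240 - (1/9)Q) = 44, so Q' = 918.
Then Pb = 240 − (1/9)·918 = 138 and Ps = 59.6 + (2/15)·918 = 182.

Buyers pay £138; sellers receive £182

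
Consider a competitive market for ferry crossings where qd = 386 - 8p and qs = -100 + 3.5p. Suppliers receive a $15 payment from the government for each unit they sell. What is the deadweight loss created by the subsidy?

Pre-subsidy: 386 - 8p = -100 + 3.5p gives p* = 972/23, q* = 1102/23.
With the subsidy, sellers receive ps = pb + 15 for each unit, where pb is the price buyers pay.
Supply in terms of pb becomes qs = -100 + 3.5(pb + 15) = -47.5 + 3.5pb. Setting this equal to demand: 386 - 8pb = -47.5 + 3.5pb, so pb = 867/23.
Sellers receive ps = 867/23 + 15 = 1212/23; q' = 386 − 8·(867/23) = 1942/23.
The subsidy expands output by 1942/23 − 1102/23 = 840/23 past the efficient level; on those units the gap between marginal cost and willingness to pay runs from 0 up to 15.
DWL = ½ × 15 × 840/23 = 6300/23.

Deadweight loss = 6300/23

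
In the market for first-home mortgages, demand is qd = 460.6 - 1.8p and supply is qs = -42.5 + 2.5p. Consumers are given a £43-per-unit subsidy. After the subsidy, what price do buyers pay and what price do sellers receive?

Pre-subsidy: 460.6 - 1.8p = -42.5 + 2.5p gives p* = 117, q* = 250.
With the rebate, buyers effectively pay pb = ps − 43, where ps is the price sellers receive.
Demand in terms of ps becomes qd = 460.6 − 1.8(ps − 43) = 538 - 1.8ps. Setting this equal to supply: 538 - 1.8ps = -42.5 + 2.5ps, so ps = 135.
Buyers pay pb = 135 − 43 = 92; q' = -42.5 + 2.5·135 = 295.

Buyers pay £92; sellers receive £135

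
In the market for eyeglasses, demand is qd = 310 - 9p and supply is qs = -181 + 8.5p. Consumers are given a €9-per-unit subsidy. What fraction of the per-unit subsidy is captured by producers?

Pre-subsidy: 310 - 9p = -181 + 8.5p gives p* = 982/35, q* = 2012/35.
With the rebate, buyers effectively pay pb = ps − 9, where ps is the price sellers receive.
Demand in terms of ps becomes qd = 310 − 9(ps − 9) = 391 - 9ps. Setting this equal to supply: 391 - 9ps = -181 + 8.5ps, so ps = 1144/35.
Buyers pay pb = 1144/35 − 9 = 829/35; q' = -181 + 8.5·(1144/35) = 3389/35.
Buyers' price falls by p* − pb = 982/35 − 829/35 = 153/35; sellers' price rises by ps − p* = 1144/35 − 982/35 = 162/35.
So producers capture (162/35)/9 = 18/35 of each unit of subsidy.

Producer share = 18/35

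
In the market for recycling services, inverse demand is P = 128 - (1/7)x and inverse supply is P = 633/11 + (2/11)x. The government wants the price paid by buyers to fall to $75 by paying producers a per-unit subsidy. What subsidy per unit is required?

At a buyer price of 75, quantity demanded is 896 − 7·75 = 371.
Sellers supply 371 only when they receive Ps = 633/11 + (2/11)·371 = 125.
s = Ps − Pb = 125 − 75 = 50.

Required subsidy s = $50 per unit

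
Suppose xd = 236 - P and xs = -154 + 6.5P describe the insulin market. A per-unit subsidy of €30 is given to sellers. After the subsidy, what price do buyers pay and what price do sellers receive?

Buyers pay €26; sellers receive €56

Pre-subsidy: 236 - P = -154 + 6.5P gives P* = 52, x* = 184.
With the subsidy, sellers receive Ps = Pb + 30 for each unit, where Pb is the price buyers pay.
Supply in terms of Pb becomes xs = -154 + 6.5(Pb + 30) = 41 + 6.5Pb. Setting this equal to demand: 236 - Pb = 41 + 6.5Pb, so Pb = 26.
Sellers receive Ps = 26 + 30 = 56; x' = 236 − 1·26 = 210.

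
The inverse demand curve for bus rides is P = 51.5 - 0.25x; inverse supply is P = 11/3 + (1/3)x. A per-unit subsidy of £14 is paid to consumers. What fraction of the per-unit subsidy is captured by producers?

Pre-subsidy: 51.5 - 0.25x = 11/3 + (1/3)x gives x* = 82 and P* = 31.
With the rebate, buyers effectively pay Pb = Ps − 14, where Ps is the price sellers receive.
On the curves, Pb = 51.5 - 0.25x and Ps = 11/3 + (1/3)x; the wedge Ps − Pb = 14 gives 11/3 + (1/3)x − (51.5 - 0.25x) = 14, so x' = 106.
Then Pb = 51.5 − 0.25·106 = 25 and Ps = 11/3 + (1/3)·106 = 39.
Buyers' price falls by P* − Pb = 31 − 25 = 6; sellers' price rises by Ps − P* = 39 − 31 = 8.
So producers capture 8/14 = 4/7 of each unit of subsidy.

Producer share = 4/7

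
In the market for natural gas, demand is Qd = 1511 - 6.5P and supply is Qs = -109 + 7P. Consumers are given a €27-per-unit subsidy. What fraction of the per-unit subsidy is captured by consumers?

Consumer share = 14/27

Pre-subsidy: 1511 - 6.5P = -109 + 7P gives P* = 120, Q* = 731.
With the rebate, buyers effectively pay Pb = Ps − 27, where Ps is the price sellers receive.
Demand in terms of Ps becomes Qd = 1511 − 6.5(Ps − 27) = 1686.5 - 6.5Ps. Setting this equal to supply: 1686.5 - 6.5Ps = -109 + 7Ps, so Ps = 133.
Buyers pay Pb = 133 − 27 = 106; Q' = -109 + 7·133 = 822.
Buyers' price falls by P* − Pb = 120 − 106 = 14; sellers' price rises by Ps − P* = 133 − 120 = 13.
So consumers capture 14/27 = 14/27 of each unit of subsidy.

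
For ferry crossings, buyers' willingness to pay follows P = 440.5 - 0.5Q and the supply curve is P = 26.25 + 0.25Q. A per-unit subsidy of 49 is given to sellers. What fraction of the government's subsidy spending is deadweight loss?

DWL / government spending = 98/1853

Pre-subsidy: 440.5 - 0.5Q = 26.25 + 0.25Q gives Q* = 1657/3 and P* = 493/3.
With the subsidy, sellers receive Ps = Pb + 49 for each unit, where Pb is the price buyers pay.
On the curves, Pb = 440.5 - 0.5Q and Ps = 26.25 + 0.25Q; the wedge Ps − Pb = 49 gives 26.25 + 0.25Q − (440.5 - 0.5Q) = 49, so Q' = 1853/3.
Then Pb = 440.5 − 0.5·(1853/3) = 395/3 and Ps = 26.25 + 0.25·(1853/3) = 542/3.
ΔCS = ½(1657/3 + 1853/3)(493/3 − 395/3) = 19110; ΔPS = ½(1657/3 + 1853/3)(542/3 − 493/3) = 9555.
Government spending = 49 × 1853/3 = 90797/3.
DWL = ½ × 49 × (1853/3 − 1657/3) = 4802/3; fraction = (4802/3) / (90797/3) = 98/1853.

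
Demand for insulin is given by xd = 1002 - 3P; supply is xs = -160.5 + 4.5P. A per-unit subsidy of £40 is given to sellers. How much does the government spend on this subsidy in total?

Pre-subsidy: 1002 - 3P = -160.5 + 4.5P gives P* = 155, x* = 537.
With the subsidy, sellers receive Ps = Pb + 40 for each unit, where Pb is the price buyers pay.
Supply in terms of Pb becomes xs = -160.5 + 4.5(Pb + 40) = 19.5 + 4.5Pb. Setting this equal to demand: 1002 - 3Pb = 19.5 + 4.5Pb, so Pb = 131.
Sellers receive Ps = 131 + 40 = 171; x' = 1002 − 3·131 = 609.
Government outlay = subsidy × quantity = 40 × 609 = 24360.

Government cost = £24360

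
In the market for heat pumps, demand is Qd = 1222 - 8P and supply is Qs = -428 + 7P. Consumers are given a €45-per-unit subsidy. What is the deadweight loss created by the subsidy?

Pre-subsidy: 1222 - 8P = -428 + 7P gives P* = 110, Q* = 342.
With the rebate, buyers effectively pay Pb = Ps − 45, where Ps is the price sellers receive.
Demand in terms of Ps becomes Qd = 1222 − 8(Ps − 45) = 1582 - 8Ps. Setting this equal to supply: 1582 - 8Ps = -428 + 7Ps, so Ps = 134.
Buyers pay Pb = 134 − 45 = 89; Q' = -428 + 7·134 = 510.
The subsidy expands output by 510 − 342 = 168 past the efficient level; on those units the gap between marginal cost and willingness to pay runs from 0 up to 45.
DWL = ½ × 45 × 168 = 3780.

Deadweight loss = €3780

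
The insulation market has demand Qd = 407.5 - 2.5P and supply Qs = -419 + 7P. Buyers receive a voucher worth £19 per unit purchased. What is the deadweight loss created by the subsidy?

Pre-subsidy: 407.5 - 2.5P = -419 + 7P gives P* = 87, Q* = 190.
With the rebate, buyers effectively pay Pb = Ps − 19, where Ps is the price sellers receive.
Demand in terms of Ps becomes Qd = 407.5 − 2.5(Ps − 19) = 455 - 2.5Ps. Setting this equal to supply: 455 - 2.5Ps = -419 + 7Ps, so Ps = 92.
Buyers pay Pb = 92 − 19 = 73; Q' = -419 + 7·92 = 225.
The subsidy expands output by 225 − 190 = 35 past the efficient level; on those units the gap between marginal cost and willingness to pay runs from 0 up to 19.
DWL = ½ × 19 × 35 = 332.5.

Deadweight loss = £332.5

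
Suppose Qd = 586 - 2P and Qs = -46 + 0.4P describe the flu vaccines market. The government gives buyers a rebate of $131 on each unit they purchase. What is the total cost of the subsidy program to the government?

Government cost = $13493

Pre-subsidy: 586 - 2P = -46 + 0.4P gives P* = 790/3, Q* = 178/3.
With the rebate, buyers effectively pay Pb = Ps − 131, where Ps is the price sellers receive.
Demand in terms of Ps becomes Qd = 586 − 2(Ps − 131) = 848 - 2Ps. Setting this equal to supply: 848 - 2Ps = -46 + 0.4Ps, so Ps = 372.5.
Buyers pay Pb = 372.5 − 131 = 241.5; Q' = -46 + 0.4·372.5 = 103.
Government outlay = subsidy × quantity = 131 × 103 = 13493.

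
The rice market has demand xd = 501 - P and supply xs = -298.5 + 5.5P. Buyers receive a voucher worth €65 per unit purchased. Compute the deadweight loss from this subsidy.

Deadweight loss = €1787.5

Pre-subsidy: 501 - P = -298.5 + 5.5P gives P* = 123, x* = 378.
With the rebate, buyers effectively pay Pb = Ps − 65, where Ps is the price sellers receive.
Demand in terms of Ps becomes xd = 501 − 1(Ps − 65) = 566 - Ps. Setting this equal to supply: 566 - Ps = -298.5 + 5.5Ps, so Ps = 133.
Buyers pay Pb = 133 − 65 = 68; x' = -298.5 + 5.5·133 = 433.
The subsidy expands output by 433 − 378 = 55 past the efficient level; on those units the gap between marginal cost and willingness to pay runs from 0 up to 65.
DWL = ½ × 65 × 55 = 1787.5.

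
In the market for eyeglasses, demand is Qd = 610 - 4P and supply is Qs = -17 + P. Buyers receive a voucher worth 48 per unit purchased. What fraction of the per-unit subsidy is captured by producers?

Pre-subsidy: 610 - 4P = -17 + P gives P* = 125.4, Q* = 108.4.
With the rebate, buyers effectively pay Pb = Ps − 48, where Ps is the price sellers receive.
Demand in terms of Ps becomes Qd = 610 − 4(Ps − 48) = 802 - 4Ps. Setting this equal to supply: 802 - 4Ps = -17 + Ps, so Ps = 163.8.
Buyers pay Pb = 163.8 − 48 = 115.8; Q' = -17 + 1·163.8 = 146.8.
Buyers' price falls by P* − Pb = 125.4 − 115.8 = 9.6; sellers' price rises by Ps − P* = 163.8 − 125.4 = 38.4.
So producers capture 38.4/48 = 0.8 of each unit of subsidy.

Producer share = 0.8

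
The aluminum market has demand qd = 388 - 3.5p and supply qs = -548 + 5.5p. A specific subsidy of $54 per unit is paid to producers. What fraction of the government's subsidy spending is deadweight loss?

Pre-subsidy: 388 - 3.5p = -548 + 5.5p gives p* = 104, q* = 24.
With the subsidy, sellers receive ps = pb + 54 for each unit, where pb is the price buyers pay.
Supply in terms of pb becomes qs = -548 + 5.5(pb + 54) = -251 + 5.5pb. Setting this equal to demand: 388 - 3.5pb = -251 + 5.5pb, so pb = 71.
Sellers receive ps = 71 + 54 = 125; q' = 388 − 3.5·71 = 139.5.
ΔCS = ½(24 + 139.5)(104 − 71) = 2697.75; ΔPS = ½(24 + 139.5)(125 − 104) = 1716.75.
Government spending = 54 × 139.5 = 7533.
DWL = ½ × 54 × (139.5 − 24) = 3118.5; fraction = 3118.5 / 7533 = 77/186.

DWL / government spending = 77/186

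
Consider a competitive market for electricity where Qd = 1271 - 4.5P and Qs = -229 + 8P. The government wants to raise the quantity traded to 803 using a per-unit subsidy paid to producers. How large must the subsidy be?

Required subsidy s = 25 per unit

At Q = 803, invert demand for the buyer price: Pb = (1271 − 803)/4.5 = 104; invert supply for the seller price: Ps = (803 − (-229))/8 = 129.
The subsidy must fill the gap: s = Ps − Pb = 129 − 104 = 25.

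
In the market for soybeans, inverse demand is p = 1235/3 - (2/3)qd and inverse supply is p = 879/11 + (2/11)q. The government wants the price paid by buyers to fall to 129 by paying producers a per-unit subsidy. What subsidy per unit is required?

At a buyer price of 129, quantity demanded is 617.5 − 1.5·129 = 424.
Sellers supply 424 only when they receive ps = 879/11 + (2/11)·424 = 157.
s = ps − pb = 157 − 129 = 28.

Required subsidy s = 28 per unit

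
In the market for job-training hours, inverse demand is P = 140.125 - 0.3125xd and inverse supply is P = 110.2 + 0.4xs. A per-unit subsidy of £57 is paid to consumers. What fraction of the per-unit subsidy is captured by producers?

Producer share = 32/57

Pre-subsidy: 140.125 - 0.3125x = 110.2 + 0.4x gives x* = 42 and P* = 127.
With the rebate, buyers effectively pay Pb = Ps − 57, where Ps is the price sellers receive.
On the curves, Pb = 140.125 - 0.3125x and Ps = 110.2 + 0.4x; the wedge Ps − Pb = 57 gives 110.2 + 0.4x − (140.125 - 0.3125x) = 57, so x' = 122.
Then Pb = 140.125 − 0.3125·122 = 102 and Ps = 110.2 + 0.4·122 = 159.
Buyers' price falls by P* − Pb = 127 − 102 = 25; sellers' price rises by Ps − P* = 159 − 127 = 32.
So producers capture 32/57 = 32/57 of each unit of subsidy.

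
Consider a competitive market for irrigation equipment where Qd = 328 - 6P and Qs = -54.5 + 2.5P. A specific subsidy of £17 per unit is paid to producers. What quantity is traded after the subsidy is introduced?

Pre-subsidy: 328 - 6P = -54.5 + 2.5P gives P* = 45, Q* = 58.
With the subsidy, sellers receive Ps = Pb + 17 for each unit, where Pb is the price buyers pay.
Supply in terms of Pb becomes Qs = -54.5 + 2.5(Pb + 17) = -12 + 2.5Pb. Setting this equal to demand: 328 - 6Pb = -12 + 2.5Pb, so Pb = 40.
Sellers receive Ps = 40 + 17 = 57; Q' = 328 − 6·40 = 88.

Q' = 88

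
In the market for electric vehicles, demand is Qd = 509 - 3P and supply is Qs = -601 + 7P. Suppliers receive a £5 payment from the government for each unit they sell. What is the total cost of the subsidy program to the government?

Government cost = £932.5

Pre-subsidy: 509 - 3P = -601 + 7P gives P* = 111, Q* = 176.
With the subsidy, sellers receive Ps = Pb + 5 for each unit, where Pb is the price buyers pay.
Supply in terms of Pb becomes Qs = -601 + 7(Pb + 5) = -566 + 7Pb. Setting this equal to demand: 509 - 3Pb = -566 + 7Pb, so Pb = 107.5.
Sellers receive Ps = 107.5 + 5 = 112.5; Q' = 509 − 3·107.5 = 186.5.
Government outlay = subsidy × quantity = 5 × 186.5 = 932.5.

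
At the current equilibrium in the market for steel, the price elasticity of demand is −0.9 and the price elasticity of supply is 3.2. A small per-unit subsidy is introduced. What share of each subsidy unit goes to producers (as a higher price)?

For a small subsidy around the equilibrium, the benefit split depends on the relative slopes, which at a point are proportional to the elasticities.
Buyer share = εs/(εs + |εd|) = 3.2/(3.2 + 0.9) = 32/41; seller share = |εd|/(εs + |εd|) = 9/41.
So producers capture 9/41 of the subsidy.

Producer share = 9/41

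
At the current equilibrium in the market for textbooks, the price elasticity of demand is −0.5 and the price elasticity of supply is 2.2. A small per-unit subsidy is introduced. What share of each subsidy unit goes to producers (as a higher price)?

For a small subsidy around the equilibrium, the benefit split depends on the relative slopes, which at a point are proportional to the elasticities.
Buyer share = εs/(εs + |εd|) = 2.2/(2.2 + 0.5) = 22/27; seller share = |εd|/(εs + |εd|) = 5/27.
So producers capture 5/27 of the subsidy.

Producer share = 5/27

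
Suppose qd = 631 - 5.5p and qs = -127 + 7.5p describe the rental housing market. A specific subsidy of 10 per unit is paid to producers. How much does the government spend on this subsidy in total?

Government cost = 44465/13

Pre-subsidy: 631 - 5.5p = -127 + 7.5p gives p* = 758/13, q* = 4034/13.
With the subsidy, sellers receive ps = pb + 10 for each unit, where pb is the price buyers pay.
Supply in terms of pb becomes qs = -127 + 7.5(pb + 10) = -52 + 7.5pb. Setting this equal to demand: 631 - 5.5pb = -52 + 7.5pb, so pb = 683/13.
Sellers receive ps = 683/13 + 10 = 813/13; q' = 631 − 5.5·(683/13) = 8893/26.
Government outlay = subsidy × quantity = 10 × 8893/26 = 44465/13.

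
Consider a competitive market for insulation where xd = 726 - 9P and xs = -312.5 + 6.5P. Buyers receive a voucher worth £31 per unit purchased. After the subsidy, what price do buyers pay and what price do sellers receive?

Pre-subsidy: 726 - 9P = -312.5 + 6.5P gives P* = 67, x* = 123.
With the rebate, buyers effectively pay Pb = Ps − 31, where Ps is the price sellers receive.
Demand in terms of Ps becomes xd = 726 − 9(Ps − 31) = 1005 - 9Ps. Setting this equal to supply: 1005 - 9Ps = -312.5 + 6.5Ps, so Ps = 85.
Buyers pay Pb = 85 − 31 = 54; x' = -312.5 + 6.5·85 = 240.

Buyers pay £54; sellers receive £85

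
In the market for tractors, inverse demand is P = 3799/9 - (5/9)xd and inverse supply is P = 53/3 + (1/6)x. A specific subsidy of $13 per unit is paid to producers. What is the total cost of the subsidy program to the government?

Pre-subsidy: 3799/9 - (5/9)x = 53/3 + (1/6)x gives x* = 560 and P* = 111.
With the subsidy, sellers receive Ps = Pb + 13 for each unit, where Pb is the price buyers pay.
On the curves, Pb = 3799/9 - (5/9)x and Ps = 53/3 + (1/6)x; the wedge Ps − Pb = 13 gives 53/3 + (1/6)x − (3799/9 - (5/9)x) = 13, so x' = 578.
Then Pb = 3799/9 − (5/9)·578 = 101 and Ps = 53/3 + (1/6)·578 = 114.
Government outlay = subsidy × quantity = 13 × 578 = 7514.

Government cost = $7514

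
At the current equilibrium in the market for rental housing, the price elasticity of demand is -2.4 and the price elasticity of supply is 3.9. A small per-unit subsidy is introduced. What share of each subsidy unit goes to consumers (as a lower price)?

Consumer share = 13/21

For a small subsidy around the equilibrium, the benefit split depends on the relative slopes, which at a point are proportional to the elasticities.
Buyer share = εs/(εs + |εd|) = 3.9/(3.9 + 2.4) = 13/21; seller share = |εd|/(εs + |εd|) = 8/21.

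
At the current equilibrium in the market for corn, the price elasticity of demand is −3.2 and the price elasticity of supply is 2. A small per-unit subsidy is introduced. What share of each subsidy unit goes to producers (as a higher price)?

For a small subsidy around the equilibrium, the benefit split depends on the relative slopes, which at a point are proportional to the elasticities.
Buyer share = εs/(εs + |εd|) = 2/(2 + 3.2) = 5/13; seller share = |εd|/(εs + |εd|) = 8/13.
So producers capture 8/13 of the subsidy.

Producer share = 8/13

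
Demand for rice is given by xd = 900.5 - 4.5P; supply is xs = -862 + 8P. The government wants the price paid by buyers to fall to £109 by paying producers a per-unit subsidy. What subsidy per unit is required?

At a buyer price of 109, quantity demanded is 900.5 − 4.5·109 = 410.
Sellers supply 410 only when they receive Ps with -862 + 8·Ps = 410, i.e. Ps = 159.
s = Ps − Pb = 159 − 109 = 50.

Required subsidy s = £50 per unit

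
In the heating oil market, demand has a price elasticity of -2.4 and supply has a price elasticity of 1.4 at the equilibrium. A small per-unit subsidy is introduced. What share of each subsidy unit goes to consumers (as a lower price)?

For a small subsidy around the equilibrium, the benefit split depends on the relative slopes, which at a point are proportional to the elasticities.
Buyer share = εs/(εs + |εd|) = 1.4/(1.4 + 2.4) = 7/19; seller share = |εd|/(εs + |εd|) = 12/19.

Consumer share = 7/19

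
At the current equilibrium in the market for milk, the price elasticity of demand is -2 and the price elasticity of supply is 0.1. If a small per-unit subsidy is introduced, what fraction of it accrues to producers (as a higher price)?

For a small subsidy around the equilibrium, the benefit split depends on the relative slopes, which at a point are proportional to the elasticities.
Buyer share = εs/(εs + |εd|) = 0.1/(0.1 + 2) = 1/21; seller share = |εd|/(εs + |εd|) = 20/21.
So producers capture 20/21 of the subsidy.

Producer share = 20/21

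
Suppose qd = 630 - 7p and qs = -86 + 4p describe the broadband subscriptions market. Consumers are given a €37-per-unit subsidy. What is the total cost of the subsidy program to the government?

Government cost = 109298/11

Pre-subsidy: 630 - 7p = -86 + 4p gives p* = 716/11, q* = 1918/11.
With the rebate, buyers effectively pay pb = ps − 37, where ps is the price sellers receive.
Demand in terms of ps becomes qd = 630 − 7(ps − 37) = 889 - 7ps. Setting this equal to supply: 889 - 7ps = -86 + 4ps, so ps = 975/11.
Buyers pay pb = 975/11 − 37 = 568/11; q' = -86 + 4·(975/11) = 2954/11.
Government outlay = subsidy × quantity = 37 × 2954/11 = 109298/11.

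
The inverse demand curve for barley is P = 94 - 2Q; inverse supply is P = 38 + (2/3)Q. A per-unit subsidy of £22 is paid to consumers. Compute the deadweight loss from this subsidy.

Pre-subsidy: 94 - 2Q = 38 + (2/3)Q gives Q* = 21 and P* = 52.
With the rebate, buyers effectively pay Pb = Ps − 22, where Ps is the price sellers receive.
On the curves, Pb = 94 - 2Q and Ps = 38 + (2/3)Q; the wedge Ps − Pb = 22 gives 38 + (2/3)Q − (94 - 2Q) = 22, so Q' = 29.25.
Then Pb = 94 − 2·29.25 = 35.5 and Ps = 38 + (2/3)·29.25 = 57.5.
The subsidy expands output by 29.25 − 21 = 8.25 past the efficient level; on those units the gap between marginal cost and willingness to pay runs from 0 up to 22.
DWL = ½ × 22 × 8.25 = 90.75.

Deadweight loss = £90.75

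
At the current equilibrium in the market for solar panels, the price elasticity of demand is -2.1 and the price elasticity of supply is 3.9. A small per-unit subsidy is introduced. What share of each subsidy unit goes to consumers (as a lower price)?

For a small subsidy around the equilibrium, the benefit split depends on the relative slopes, which at a point are proportional to the elasticities.
Buyer share = εs/(εs + |εd|) = 3.9/(3.9 + 2.1) = 0.65; seller share = |εd|/(εs + |εd|) = 0.35.

Consumer share = 0.65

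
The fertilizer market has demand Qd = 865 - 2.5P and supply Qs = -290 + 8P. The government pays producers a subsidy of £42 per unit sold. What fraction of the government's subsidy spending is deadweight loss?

DWL / government spending = 4/67

Pre-subsidy: 865 - 2.5P = -290 + 8P gives P* = 110, Q* = 590.
With the subsidy, sellers receive Ps = Pb + 42 for each unit, where Pb is the price buyers pay.
Supply in terms of Pb becomes Qs = -290 + 8(Pb + 42) = 46 + 8Pb. Setting this equal to demand: 865 - 2.5Pb = 46 + 8Pb, so Pb = 78.
Sellers receive Ps = 78 + 42 = 120; Q' = 865 − 2.5·78 = 670.
ΔCS = ½(590 + 670)(110 − 78) = 20160; ΔPS = ½(590 + 670)(120 − 110) = 6300.
Government spending = 42 × 670 = 28140.
DWL = ½ × 42 × (670 − 590) = 1680; fraction = 1680 / 28140 = 4/67.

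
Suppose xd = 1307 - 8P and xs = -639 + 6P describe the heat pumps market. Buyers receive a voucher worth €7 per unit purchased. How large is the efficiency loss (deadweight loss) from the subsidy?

Deadweight loss = €84

Pre-subsidy: 1307 - 8P = -639 + 6P gives P* = 139, x* = 195.
With the rebate, buyers effectively pay Pb = Ps − 7, where Ps is the price sellers receive.
Demand in terms of Ps becomes xd = 1307 − 8(Ps − 7) = 1363 - 8Ps. Setting this equal to supply: 1363 - 8Ps = -639 + 6Ps, so Ps = 143.
Buyers pay Pb = 143 − 7 = 136; x' = -639 + 6·143 = 219.
The subsidy expands output by 219 − 195 = 24 past the efficient level; on those units the gap between marginal cost and willingness to pay runs from 0 up to 7.
DWL = ½ × 7 × 24 = 84.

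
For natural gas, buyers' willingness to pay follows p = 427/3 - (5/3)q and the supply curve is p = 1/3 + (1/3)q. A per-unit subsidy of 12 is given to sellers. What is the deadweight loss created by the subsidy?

Pre-subsidy: 427/3 - (5/3)q = 1/3 + (1/3)q gives q* = 71 and p* = 24.
With the subsidy, sellers receive ps = pb + 12 for each unit, where pb is the price buyers pay.
On the curves, pb = 427/3 - (5/3)q and ps = 1/3 + (1/3)q; the wedge ps − pb = 12 gives 1/3 + (1/3)q − (427/3 - (5/3)q) = 12, so q' = 77.
Then pb = 427/3 − (5/3)·77 = 14 and ps = 1/3 + (1/3)·77 = 26.
The subsidy expands output by 77 − 71 = 6 past the efficient level; on those units the gap between marginal cost and willingness to pay runs from 0 up to 12.
DWL = ½ × 12 × 6 = 36.

Deadweight loss = 36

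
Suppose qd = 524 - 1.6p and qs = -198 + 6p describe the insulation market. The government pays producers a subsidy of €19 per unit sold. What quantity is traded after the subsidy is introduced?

q' = 396

Pre-subsidy: 524 - 1.6p = -198 + 6p gives p* = 95, q* = 372.
With the subsidy, sellers receive ps = pb + 19 for each unit, where pb is the price buyers pay.
Supply in terms of pb becomes qs = -198 + 6(pb + 19) = -84 + 6pb. Setting this equal to demand: 524 - 1.6pb = -84 + 6pb, so pb = 80.
Sellers receive ps = 80 + 19 = 99; q' = 524 − 1.6·80 = 396.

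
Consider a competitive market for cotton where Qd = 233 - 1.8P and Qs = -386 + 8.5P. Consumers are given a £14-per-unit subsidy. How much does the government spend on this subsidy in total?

Government cost = 209986/103

Pre-subsidy: 233 - 1.8P = -386 + 8.5P gives P* = 6190/103, Q* = 12857/103.
With the rebate, buyers effectively pay Pb = Ps − 14, where Ps is the price sellers receive.
Demand in terms of Ps becomes Qd = 233 − 1.8(Ps − 14) = 258.2 - 1.8Ps. Setting this equal to supply: 258.2 - 1.8Ps = -386 + 8.5Ps, so Ps = 6442/103.
Buyers pay Pb = 6442/103 − 14 = 5000/103; Q' = -386 + 8.5·(6442/103) = 14999/103.
Government outlay = subsidy × quantity = 14 × 14999/103 = 209986/103.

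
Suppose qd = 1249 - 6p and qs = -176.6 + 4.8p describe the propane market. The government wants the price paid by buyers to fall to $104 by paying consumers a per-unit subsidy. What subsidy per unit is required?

Required subsidy s = $63 per unit

At a buyer price of 104, quantity demanded is 1249 − 6·104 = 625.
Sellers supply 625 only when they receive ps with -176.6 + 4.8·ps = 625, i.e. ps = 167.
s = ps − pb = 167 − 104 = 63.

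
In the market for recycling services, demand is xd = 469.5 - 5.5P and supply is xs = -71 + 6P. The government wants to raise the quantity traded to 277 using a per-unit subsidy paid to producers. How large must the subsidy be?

Required subsidy s = 23 per unit

At x = 277, invert demand for the buyer price: Pb = (469.5 − 277)/5.5 = 35; invert supply for the seller price: Ps = (277 − (-71))/6 = 58.
The subsidy must fill the gap: s = Ps − Pb = 58 − 35 = 23.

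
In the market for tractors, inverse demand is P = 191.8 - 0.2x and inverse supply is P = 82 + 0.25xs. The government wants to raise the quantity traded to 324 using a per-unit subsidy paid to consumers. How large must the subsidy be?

At x = 324, from the demand curve buyers pay Pb = 191.8 − 0.2·324 = 127; from the supply curve sellers need Ps = 82 + 0.25·324 = 163.
The subsidy must fill the gap: s = Ps − Pb = 163 − 127 = 36.

Required subsidy s = 36 per unit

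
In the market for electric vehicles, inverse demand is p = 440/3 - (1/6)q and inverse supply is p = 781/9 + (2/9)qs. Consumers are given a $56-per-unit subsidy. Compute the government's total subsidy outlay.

Government cost = $16688

Pre-subsidy: 440/3 - (1/6)q = 781/9 + (2/9)q gives q* = 154 and p* = 121.
With the rebate, buyers effectively pay pb = ps − 56, where ps is the price sellers receive.
On the curves, pb = 440/3 - (1/6)q and ps = 781/9 + (2/9)q; the wedge ps − pb = 56 gives 781/9 + (2/9)q − (440/3 - (1/6)q) = 56, so q' = 298.
Then pb = 440/3 − (1/6)·298 = 97 and ps = 781/9 + (2/9)·298 = 153.
Government outlay = subsidy × quantity = 56 × 298 = 16688.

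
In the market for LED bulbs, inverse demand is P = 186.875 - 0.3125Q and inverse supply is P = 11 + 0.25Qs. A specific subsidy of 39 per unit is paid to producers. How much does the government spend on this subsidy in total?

Government cost = 14898

Pre-subsidy: 186.875 - 0.3125Q = 11 + 0.25Q gives Q* = 938/3 and P* = 535/6.
With the subsidy, sellers receive Ps = Pb + 39 for each unit, where Pb is the price buyers pay.
On the curves, Pb = 186.875 - 0.3125Q and Ps = 11 + 0.25Q; the wedge Ps − Pb = 39 gives 11 + 0.25Q − (186.875 - 0.3125Q) = 39, so Q' = 382.
Then Pb = 186.875 − 0.3125·382 = 67.5 and Ps = 11 + 0.25·382 = 106.5.
Government outlay = subsidy × quantity = 39 × 382 = 14898.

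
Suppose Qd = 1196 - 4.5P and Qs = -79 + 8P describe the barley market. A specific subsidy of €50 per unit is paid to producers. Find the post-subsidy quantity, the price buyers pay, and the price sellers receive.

Pre-subsidy: 1196 - 4.5P = -79 + 8P gives P* = 102, Q* = 737.
With the subsidy, sellers receive Ps = Pb + 50 for each unit, where Pb is the price buyers pay.
Supply in terms of Pb becomes Qs = -79 + 8(Pb + 50) = 321 + 8Pb. Setting this equal to demand: 1196 - 4.5Pb = 321 + 8Pb, so Pb = 70.
Sellers receive Ps = 70 + 50 = 120; Q' = 1196 − 4.5·70 = 881.

Q' = 881; buyers pay €70; sellers receive €120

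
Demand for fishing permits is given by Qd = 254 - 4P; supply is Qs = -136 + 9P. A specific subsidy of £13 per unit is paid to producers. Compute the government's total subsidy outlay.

Government cost = £2210

Pre-subsidy: 254 - 4P = -136 + 9P gives P* = 30, Q* = 134.
With the subsidy, sellers receive Ps = Pb + 13 for each unit, where Pb is the price buyers pay.
Supply in terms of Pb becomes Qs = -136 + 9(Pb + 13) = -19 + 9Pb. Setting this equal to demand: 254 - 4Pb = -19 + 9Pb, so Pb = 21.
Sellers receive Ps = 21 + 13 = 34; Q' = 254 − 4·21 = 170.
Government outlay = subsidy × quantity = 13 × 170 = 2210.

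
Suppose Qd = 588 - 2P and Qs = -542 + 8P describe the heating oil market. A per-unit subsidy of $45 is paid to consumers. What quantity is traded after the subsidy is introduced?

Pre-subsidy: 588 - 2P = -542 + 8P gives P* = 113, Q* = 362.
With the rebate, buyers effectively pay Pb = Ps − 45, where Ps is the price sellers receive.
Demand in terms of Ps becomes Qd = 588 − 2(Ps − 45) = 678 - 2Ps. Setting this equal to supply: 678 - 2Ps = -542 + 8Ps, so Ps = 122.
Buyers pay Pb = 122 − 45 = 77; Q' = -542 + 8·122 = 434.

Q' = 434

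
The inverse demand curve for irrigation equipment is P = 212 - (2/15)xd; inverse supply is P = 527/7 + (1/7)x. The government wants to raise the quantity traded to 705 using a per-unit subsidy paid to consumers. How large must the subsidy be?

Required subsidy s = 58 per unit

At x = 705, from the demand curve buyers pay Pb = 212 − (2/15)·705 = 118; from the supply curve sellers need Ps = 527/7 + (1/7)·705 = 176.
The subsidy must fill the gap: s = Ps − Pb = 176 − 118 = 58.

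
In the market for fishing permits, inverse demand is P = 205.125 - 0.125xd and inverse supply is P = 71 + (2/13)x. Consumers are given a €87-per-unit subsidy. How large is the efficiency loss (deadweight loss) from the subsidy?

Pre-subsidy: 205.125 - 0.125x = 71 + (2/13)x gives x* = 481 and P* = 145.
With the rebate, buyers effectively pay Pb = Ps − 87, where Ps is the price sellers receive.
On the curves, Pb = 205.125 - 0.125x and Ps = 71 + (2/13)x; the wedge Ps − Pb = 87 gives 71 + (2/13)x − (205.125 - 0.125x) = 87, so x' = 793.
Then Pb = 205.125 − 0.125·793 = 106 and Ps = 71 + (2/13)·793 = 193.
The subsidy expands output by 793 − 481 = 312 past the efficient level; on those units the gap between marginal cost and willingness to pay runs from 0 up to 87.
DWL = ½ × 87 × 312 = 13572.

Deadweight loss = €13572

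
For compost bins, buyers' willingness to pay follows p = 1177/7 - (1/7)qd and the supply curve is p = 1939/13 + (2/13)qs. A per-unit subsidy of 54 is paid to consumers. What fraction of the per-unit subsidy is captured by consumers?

Consumer share = 13/27

Pre-subsidy: 1177/7 - (1/7)q = 1939/13 + (2/13)q gives q* = 64 and p* = 159.
With the rebate, buyers effectively pay pb = ps − 54, where ps is the price sellers receive.
On the curves, pb = 1177/7 - (1/7)q and ps = 1939/13 + (2/13)q; the wedge ps − pb = 54 gives 1939/13 + (2/13)q − (1177/7 - (1/7)q) = 54, so q' = 246.
Then pb = 1177/7 − (1/7)·246 = 133 and ps = 1939/13 + (2/13)·246 = 187.
Buyers' price falls by p* − pb = 159 − 133 = 26; sellers' price rises by ps − p* = 187 − 159 = 28.
So consumers capture 26/54 = 13/27 of each unit of subsidy.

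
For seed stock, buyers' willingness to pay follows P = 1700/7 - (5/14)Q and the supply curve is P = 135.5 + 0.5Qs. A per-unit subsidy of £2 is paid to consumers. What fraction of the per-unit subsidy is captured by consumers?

Pre-subsidy: 1700/7 - (5/14)Q = 135.5 + 0.5Q gives Q* = 125.25 and P* = 198.125.
With the rebate, buyers effectively pay Pb = Ps − 2, where Ps is the price sellers receive.
On the curves, Pb = 1700/7 - (5/14)Q and Ps = 135.5 + 0.5Q; the wedge Ps − Pb = 2 gives 135.5 + 0.5Q − (1700/7 - (5/14)Q) = 2, so Q' = 1531/12.
Then Pb = 1700/7 − (5/14)·(1531/12) = 4735/24 and Ps = 135.5 + 0.5·(1531/12) = 4783/24.
Buyers' price falls by P* − Pb = 198.125 − 4735/24 = 5/6; sellers' price rises by Ps − P* = 4783/24 − 198.125 = 7/6.
So consumers capture (5/6)/2 = 5/12 of each unit of subsidy.

Consumer share = 5/12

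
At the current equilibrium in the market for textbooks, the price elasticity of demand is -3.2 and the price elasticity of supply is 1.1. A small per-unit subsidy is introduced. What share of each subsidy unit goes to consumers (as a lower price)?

For a small subsidy around the equilibrium, the benefit split depends on the relative slopes, which at a point are proportional to the elasticities.
Buyer share = εs/(εs + |εd|) = 1.1/(1.1 + 3.2) = 11/43; seller share = |εd|/(εs + |εd|) = 32/43.

Consumer share = 11/43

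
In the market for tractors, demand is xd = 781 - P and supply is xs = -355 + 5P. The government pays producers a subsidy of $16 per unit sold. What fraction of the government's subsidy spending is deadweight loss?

Pre-subsidy: 781 - P = -355 + 5P gives P* = 568/3, x* = 1775/3.
With the subsidy, sellers receive Ps = Pb + 16 for each unit, where Pb is the price buyers pay.
Supply in terms of Pb becomes xs = -355 + 5(Pb + 16) = -275 + 5Pb. Setting this equal to demand: 781 - Pb = -275 + 5Pb, so Pb = 176.
Sellers receive Ps = 176 + 16 = 192; x' = 781 − 1·176 = 605.
ΔCS = ½(1775/3 + 605)(568/3 − 176) = 71800/9; ΔPS = ½(1775/3 + 605)(192 − 568/3) = 14360/9.
Government spending = 16 × 605 = 9680.
DWL = ½ × 16 × (605 − 1775/3) = 320/3; fraction = (320/3) / 9680 = 4/363.

DWL / government spending = 4/363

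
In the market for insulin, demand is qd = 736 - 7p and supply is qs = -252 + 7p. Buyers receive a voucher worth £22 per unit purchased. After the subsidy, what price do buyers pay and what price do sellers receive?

Pre-subsidy: 736 - 7p = -252 + 7p gives p* = 494/7, q* = 242.
With the rebate, buyers effectively pay pb = ps − 22, where ps is the price sellers receive.
Demand in terms of ps becomes qd = 736 − 7(ps − 22) = 890 - 7ps. Setting this equal to supply: 890 - 7ps = -252 + 7ps, so ps = 571/7.
Buyers pay pb = 571/7 − 22 = 417/7; q' = -252 + 7·(571/7) = 319.

Buyers pay 417/7; sellers receive 571/7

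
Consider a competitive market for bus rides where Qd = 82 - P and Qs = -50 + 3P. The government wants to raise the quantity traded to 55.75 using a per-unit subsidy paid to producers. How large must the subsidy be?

At Q = 55.75, invert demand for the buyer price: Pb = (82 − 55.75)/1 = 26.25; invert supply for the seller price: Ps = (55.75 − (-50))/3 = 35.25.
The subsidy must fill the gap: s = Ps − Pb = 35.25 − 26.25 = 9.

Required subsidy s = 9 per unit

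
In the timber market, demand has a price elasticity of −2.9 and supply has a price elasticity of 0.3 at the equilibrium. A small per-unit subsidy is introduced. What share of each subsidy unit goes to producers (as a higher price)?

Producer share = 0.90625

For a small subsidy around the equilibrium, the benefit split depends on the relative slopes, which at a point are proportional to the elasticities.
Buyer share = εs/(εs + |εd|) = 0.3/(0.3 + 2.9) = 0.09375; seller share = |εd|/(εs + |εd|) = 0.90625.
So producers capture 0.90625 of the subsidy.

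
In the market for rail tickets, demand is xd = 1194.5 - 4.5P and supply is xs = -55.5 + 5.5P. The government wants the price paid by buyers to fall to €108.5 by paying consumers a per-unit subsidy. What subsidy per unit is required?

Required subsidy s = €30 per unit

At a buyer price of 108.5, quantity demanded is 1194.5 − 4.5·108.5 = 706.25.
Sellers supply 706.25 only when they receive Ps with -55.5 + 5.5·Ps = 706.25, i.e. Ps = 138.5.
s = Ps − Pb = 138.5 − 108.5 = 30.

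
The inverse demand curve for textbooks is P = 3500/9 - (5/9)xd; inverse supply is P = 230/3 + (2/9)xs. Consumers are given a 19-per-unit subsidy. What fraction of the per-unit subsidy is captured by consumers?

Pre-subsidy: 3500/9 - (5/9)x = 230/3 + (2/9)x gives x* = 2810/7 and P* = 10450/63.
With the rebate, buyers effectively pay Pb = Ps − 19, where Ps is the price sellers receive.
On the curves, Pb = 3500/9 - (5/9)x and Ps = 230/3 + (2/9)x; the wedge Ps − Pb = 19 gives 230/3 + (2/9)x − (3500/9 - (5/9)x) = 19, so x' = 2981/7.
Then Pb = 3500/9 − (5/9)·(2981/7) = 9595/63 and Ps = 230/3 + (2/9)·(2981/7) = 10792/63.
Buyers' price falls by P* − Pb = 10450/63 − 9595/63 = 95/7; sellers' price rises by Ps − P* = 10792/63 − 10450/63 = 38/7.
So consumers capture (95/7)/19 = 5/7 of each unit of subsidy.

Consumer share = 5/7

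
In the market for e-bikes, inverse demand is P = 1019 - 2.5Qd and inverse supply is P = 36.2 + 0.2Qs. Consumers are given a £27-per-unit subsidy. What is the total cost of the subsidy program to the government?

Government cost = £10098

Pre-subsidy: 1019 - 2.5Q = 36.2 + 0.2Q gives Q* = 364 and P* = 109.
With the rebate, buyers effectively pay Pb = Ps − 27, where Ps is the price sellers receive.
On the curves, Pb = 1019 - 2.5Q and Ps = 36.2 + 0.2Q; the wedge Ps − Pb = 27 gives 36.2 + 0.2Q − (1019 - 2.5Q) = 27, so Q' = 374.
Then Pb = 1019 − 2.5·374 = 84 and Ps = 36.2 + 0.2·374 = 111.
Government outlay = subsidy × quantity = 27 × 374 = 10098.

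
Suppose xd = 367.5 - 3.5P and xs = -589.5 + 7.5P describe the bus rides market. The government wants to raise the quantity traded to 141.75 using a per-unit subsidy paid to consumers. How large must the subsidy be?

At x = 141.75, invert demand for the buyer price: Pb = (367.5 − 141.75)/3.5 = 64.5; invert supply for the seller price: Ps = (141.75 − (-589.5))/7.5 = 97.5.
The subsidy must fill the gap: s = Ps − Pb = 97.5 − 64.5 = 33.

Required subsidy s = 33 per unit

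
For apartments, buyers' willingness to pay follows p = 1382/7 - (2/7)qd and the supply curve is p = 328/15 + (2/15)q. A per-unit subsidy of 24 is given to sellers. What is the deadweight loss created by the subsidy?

Pre-subsidy: 1382/7 - (2/7)q = 328/15 + (2/15)q gives q* = 9217/22 and p* = 855/11.
With the subsidy, sellers receive ps = pb + 24 for each unit, where pb is the price buyers pay.
On the curves, pb = 1382/7 - (2/7)q and ps = 328/15 + (2/15)q; the wedge ps − pb = 24 gives 328/15 + (2/15)q − (1382/7 - (2/7)q) = 24, so q' = 10477/22.
Then pb = 1382/7 − (2/7)·(10477/22) = 675/11 and ps = 328/15 + (2/15)·(10477/22) = 939/11.
The subsidy expands output by 10477/22 − 9217/22 = 630/11 past the efficient level; on those units the gap between marginal cost and willingness to pay runs from 0 up to 24.
DWL = ½ × 24 × 630/11 = 7560/11.

Deadweight loss = 7560/11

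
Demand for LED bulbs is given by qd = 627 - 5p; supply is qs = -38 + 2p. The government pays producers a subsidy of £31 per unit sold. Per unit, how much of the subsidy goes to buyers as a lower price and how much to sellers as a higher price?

Pre-subsidy: 627 - 5p = -38 + 2p gives p* = 95, q* = 152.
With the subsidy, sellers receive ps = pb + 31 for each unit, where pb is the price buyers pay.
Supply in terms of pb becomes qs = -38 + 2(pb + 31) = 24 + 2pb. Setting this equal to demand: 627 - 5pb = 24 + 2pb, so pb = 603/7.
Sellers receive ps = 603/7 + 31 = 820/7; q' = 627 − 5·(603/7) = 1374/7.
Buyers' price falls by p* − pb = 95 − 603/7 = 62/7; sellers' price rises by ps − p* = 820/7 − 95 = 155/7.

Buyers gain 62/7 per unit; sellers gain 155/7 per unit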